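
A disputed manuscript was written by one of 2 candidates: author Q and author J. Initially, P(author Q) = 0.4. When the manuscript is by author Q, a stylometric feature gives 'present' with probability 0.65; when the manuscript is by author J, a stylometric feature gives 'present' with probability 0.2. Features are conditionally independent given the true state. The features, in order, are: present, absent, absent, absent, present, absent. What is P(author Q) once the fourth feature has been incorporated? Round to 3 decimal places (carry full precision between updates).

After 'present': P(author Q) = 0.65·0.4000 / (0.65·0.4000 + 0.2·0.6000) ≈ 0.6842
After 'absent': P(author Q) = 0.35·0.6842 / (0.35·0.6842 + 0.8·0.3158) ≈ 0.4866
After 'absent': P(author Q) = 0.35·0.4866 / (0.35·0.4866 + 0.8·0.5134) ≈ 0.2931
After 'absent': P(author Q) = 0.35·0.2931 / (0.35·0.2931 + 0.8·0.7069) ≈ 0.1536

0.154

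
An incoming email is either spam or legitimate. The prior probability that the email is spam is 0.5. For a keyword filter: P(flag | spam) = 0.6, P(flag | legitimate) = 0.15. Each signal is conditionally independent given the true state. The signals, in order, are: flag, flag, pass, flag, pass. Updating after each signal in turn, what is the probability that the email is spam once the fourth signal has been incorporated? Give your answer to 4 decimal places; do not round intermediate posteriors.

0.9679

After 'flag': P(spam) = 0.6·0.5000 / (0.6·0.5000 + 0.15·0.5000) ≈ 0.8000
After 'flag': P(spam) = 0.6·0.8000 / (0.6·0.8000 + 0.15·0.2000) ≈ 0.9412
After 'pass': P(spam) = 0.4·0.9412 / (0.4·0.9412 + 0.85·0.0588) ≈ 0.8828
After 'flag': P(spam) = 0.6·0.8828 / (0.6·0.8828 + 0.15·0.1172) ≈ 0.9679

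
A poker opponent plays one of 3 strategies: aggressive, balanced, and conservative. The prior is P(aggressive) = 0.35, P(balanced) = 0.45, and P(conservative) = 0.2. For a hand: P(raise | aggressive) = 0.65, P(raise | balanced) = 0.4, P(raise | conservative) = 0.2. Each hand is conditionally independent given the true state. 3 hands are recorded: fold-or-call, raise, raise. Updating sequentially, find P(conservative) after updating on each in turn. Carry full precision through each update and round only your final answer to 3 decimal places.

Apply Bayes' rule sequentially, carrying P(conservative) forward.
After 'fold-or-call': normaliser = 0.35·0.3500 + 0.6·0.4500 + 0.8·0.2000; P(aggressive) ≈ 0.2217, P(balanced) ≈ 0.4887, P(conservative) ≈ 0.2896
After 'raise': normaliser = 0.65·0.2217 + 0.4·0.4887 + 0.2·0.2896; P(aggressive) ≈ 0.3625, P(balanced) ≈ 0.4917, P(conservative) ≈ 0.1457
After 'raise': normaliser = 0.65·0.3625 + 0.4·0.4917 + 0.2·0.1457; P(aggressive) ≈ 0.5106, P(balanced) ≈ 0.4262, P(conservative) ≈ 0.0631

0.063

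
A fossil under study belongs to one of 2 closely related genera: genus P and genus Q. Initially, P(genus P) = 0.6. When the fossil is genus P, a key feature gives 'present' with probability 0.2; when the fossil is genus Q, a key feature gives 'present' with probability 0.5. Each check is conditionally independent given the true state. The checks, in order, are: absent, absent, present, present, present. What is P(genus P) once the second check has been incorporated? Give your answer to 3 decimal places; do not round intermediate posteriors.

After 'absent': P(genus P) = 0.8·0.6000 / (0.8·0.6000 + 0.5·0.4000) ≈ 0.7059
After 'absent': P(genus P) = 0.8·0.7059 / (0.8·0.7059 + 0.5·0.2941) ≈ 0.7934

0.793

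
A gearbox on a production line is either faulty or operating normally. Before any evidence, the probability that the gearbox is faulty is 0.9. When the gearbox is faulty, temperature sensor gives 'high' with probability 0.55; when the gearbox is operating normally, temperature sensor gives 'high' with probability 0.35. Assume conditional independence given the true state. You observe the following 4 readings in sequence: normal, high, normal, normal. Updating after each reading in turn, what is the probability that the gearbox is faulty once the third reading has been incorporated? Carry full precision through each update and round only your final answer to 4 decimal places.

0.8714

Apply Bayes' rule sequentially, carrying P(faulty) forward.
After 'normal': P(faulty) = 0.45·0.9000 / (0.45·0.9000 + 0.65·0.1000) ≈ 0.8617
After 'high': P(faulty) = 0.55·0.8617 / (0.55·0.8617 + 0.35·0.1383) ≈ 0.9073
After 'normal': P(faulty) = 0.45·0.9073 / (0.45·0.9073 + 0.65·0.0927) ≈ 0.8714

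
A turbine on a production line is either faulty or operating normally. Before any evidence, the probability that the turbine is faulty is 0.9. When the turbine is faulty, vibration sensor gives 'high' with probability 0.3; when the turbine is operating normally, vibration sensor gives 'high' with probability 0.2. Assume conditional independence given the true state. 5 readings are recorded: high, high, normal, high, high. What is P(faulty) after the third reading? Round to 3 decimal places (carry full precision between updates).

0.947

After 'high': P(faulty) = 0.3·0.9000 / (0.3·0.9000 + 0.2·0.1000) ≈ 0.9310
After 'high': P(faulty) = 0.3·0.9310 / (0.3·0.9310 + 0.2·0.0690) ≈ 0.9529
After 'normal': P(faulty) = 0.7·0.9529 / (0.7·0.9529 + 0.8·0.0471) ≈ 0.9466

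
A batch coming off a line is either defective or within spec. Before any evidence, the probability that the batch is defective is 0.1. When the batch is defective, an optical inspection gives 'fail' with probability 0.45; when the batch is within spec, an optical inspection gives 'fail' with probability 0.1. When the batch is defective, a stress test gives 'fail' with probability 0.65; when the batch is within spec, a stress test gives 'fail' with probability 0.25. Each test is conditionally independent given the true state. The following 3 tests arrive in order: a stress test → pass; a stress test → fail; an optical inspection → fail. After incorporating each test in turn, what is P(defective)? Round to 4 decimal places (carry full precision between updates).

0.3776

After a stress test='pass': P(defective) = 0.35·0.1000 / (0.35·0.1000 + 0.75·0.9000) ≈ 0.0493
After a stress test='fail': P(defective) = 0.65·0.0493 / (0.65·0.0493 + 0.25·0.9507) ≈ 0.1188
After an optical inspection='fail': P(defective) = 0.45·0.1188 / (0.45·0.1188 + 0.1·0.8812) ≈ 0.3776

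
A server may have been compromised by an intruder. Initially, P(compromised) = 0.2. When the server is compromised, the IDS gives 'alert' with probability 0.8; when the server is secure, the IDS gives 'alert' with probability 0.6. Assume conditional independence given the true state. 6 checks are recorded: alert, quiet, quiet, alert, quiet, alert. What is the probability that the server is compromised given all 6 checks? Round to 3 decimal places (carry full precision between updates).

After 'alert': P(compromised) = 0.8·0.2000 / (0.8·0.2000 + 0.6·0.8000) ≈ 0.2500
After 'quiet': P(compromised) = 0.2·0.2500 / (0.2·0.2500 + 0.4·0.7500) ≈ 0.1429
After 'quiet': P(compromised) = 0.2·0.1429 / (0.2·0.1429 + 0.4·0.8571) ≈ 0.0769
After 'alert': P(compromised) = 0.8·0.0769 / (0.8·0.0769 + 0.6·0.9231) ≈ 0.1000
After 'quiet': P(compromised) = 0.2·0.1000 / (0.2·0.1000 + 0.4·0.9000) ≈ 0.0526
After 'alert': P(compromised) = 0.8·0.0526 / (0.8·0.0526 + 0.6·0.9474) ≈ 0.0690

0.069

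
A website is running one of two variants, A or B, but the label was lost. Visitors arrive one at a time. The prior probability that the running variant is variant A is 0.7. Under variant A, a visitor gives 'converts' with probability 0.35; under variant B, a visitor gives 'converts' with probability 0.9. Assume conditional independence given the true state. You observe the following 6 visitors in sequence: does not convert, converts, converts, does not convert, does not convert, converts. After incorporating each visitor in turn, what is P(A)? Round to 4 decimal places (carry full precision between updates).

After 'does not convert': P(A) = 0.65·0.7000 / (0.65·0.7000 + 0.1·0.3000) ≈ 0.9381
After 'converts': P(A) = 0.35·0.9381 / (0.35·0.9381 + 0.9·0.0619) ≈ 0.8550
After 'converts': P(A) = 0.35·0.8550 / (0.35·0.8550 + 0.9·0.1450) ≈ 0.6964
After 'does not convert': P(A) = 0.65·0.6964 / (0.65·0.6964 + 0.1·0.3036) ≈ 0.9371
After 'does not convert': P(A) = 0.65·0.9371 / (0.65·0.9371 + 0.1·0.0629) ≈ 0.9898
After 'converts': P(A) = 0.35·0.9898 / (0.35·0.9898 + 0.9·0.0102) ≈ 0.9742

0.9742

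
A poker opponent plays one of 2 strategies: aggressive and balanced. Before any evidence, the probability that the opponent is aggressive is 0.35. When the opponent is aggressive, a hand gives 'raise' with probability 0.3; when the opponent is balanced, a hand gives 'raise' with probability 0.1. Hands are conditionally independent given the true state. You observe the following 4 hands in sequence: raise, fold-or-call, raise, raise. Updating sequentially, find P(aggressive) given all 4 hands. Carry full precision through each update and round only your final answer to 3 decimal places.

After 'raise': P(aggressive) = 0.3·0.3500 / (0.3·0.3500 + 0.1·0.6500) ≈ 0.6176
After 'fold-or-call': P(aggressive) = 0.7·0.6176 / (0.7·0.6176 + 0.9·0.3824) ≈ 0.5568
After 'raise': P(aggressive) = 0.3·0.5568 / (0.3·0.5568 + 0.1·0.4432) ≈ 0.7903
After 'raise': P(aggressive) = 0.3·0.7903 / (0.3·0.7903 + 0.1·0.2097) ≈ 0.9187

0.919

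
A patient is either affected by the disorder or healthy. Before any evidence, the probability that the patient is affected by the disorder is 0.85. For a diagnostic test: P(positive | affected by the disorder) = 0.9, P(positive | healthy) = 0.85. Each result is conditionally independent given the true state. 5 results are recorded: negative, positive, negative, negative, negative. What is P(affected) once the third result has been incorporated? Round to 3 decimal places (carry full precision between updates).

After 'negative': P(affected) = 0.1·0.8500 / (0.1·0.8500 + 0.15·0.1500) ≈ 0.7907
After 'positive': P(affected) = 0.9·0.7907 / (0.9·0.7907 + 0.85·0.2093) ≈ 0.8000
After 'negative': P(affected) = 0.1·0.8000 / (0.1·0.8000 + 0.15·0.2000) ≈ 0.7273

0.727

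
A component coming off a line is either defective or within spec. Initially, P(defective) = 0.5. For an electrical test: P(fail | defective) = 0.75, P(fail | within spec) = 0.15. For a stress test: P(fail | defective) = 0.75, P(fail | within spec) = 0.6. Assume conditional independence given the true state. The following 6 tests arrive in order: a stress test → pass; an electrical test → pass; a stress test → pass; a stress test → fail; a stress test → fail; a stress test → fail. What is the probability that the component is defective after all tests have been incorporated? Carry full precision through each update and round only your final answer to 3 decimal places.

0.183

Each posterior becomes the prior for the next update.
After a stress test='pass': P(defective) = 0.25·0.5000 / (0.25·0.5000 + 0.4·0.5000) ≈ 0.3846
After an electrical test='pass': P(defective) = 0.25·0.3846 / (0.25·0.3846 + 0.85·0.6154) ≈ 0.1553
After a stress test='pass': P(defective) = 0.25·0.1553 / (0.25·0.1553 + 0.4·0.8447) ≈ 0.1031
After a stress test='fail': P(defective) = 0.75·0.1031 / (0.75·0.1031 + 0.6·0.8969) ≈ 0.1256
After a stress test='fail': P(defective) = 0.75·0.1256 / (0.75·0.1256 + 0.6·0.8744) ≈ 0.1522
After a stress test='fail': P(defective) = 0.75·0.1522 / (0.75·0.1522 + 0.6·0.8478) ≈ 0.1833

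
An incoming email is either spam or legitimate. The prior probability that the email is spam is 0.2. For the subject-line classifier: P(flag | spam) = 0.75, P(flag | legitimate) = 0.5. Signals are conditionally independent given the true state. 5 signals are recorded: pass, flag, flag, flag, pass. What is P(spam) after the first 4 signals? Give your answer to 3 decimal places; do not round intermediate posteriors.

0.297

Apply Bayes' rule sequentially, carrying P(spam) forward.
After 'pass': P(spam) = 0.25·0.2000 / (0.25·0.2000 + 0.5·0.8000) ≈ 0.1111
After 'flag': P(spam) = 0.75·0.1111 / (0.75·0.1111 + 0.5·0.8889) ≈ 0.1579
After 'flag': P(spam) = 0.75·0.1579 / (0.75·0.1579 + 0.5·0.8421) ≈ 0.2195
After 'flag': P(spam) = 0.75·0.2195 / (0.75·0.2195 + 0.5·0.7805) ≈ 0.2967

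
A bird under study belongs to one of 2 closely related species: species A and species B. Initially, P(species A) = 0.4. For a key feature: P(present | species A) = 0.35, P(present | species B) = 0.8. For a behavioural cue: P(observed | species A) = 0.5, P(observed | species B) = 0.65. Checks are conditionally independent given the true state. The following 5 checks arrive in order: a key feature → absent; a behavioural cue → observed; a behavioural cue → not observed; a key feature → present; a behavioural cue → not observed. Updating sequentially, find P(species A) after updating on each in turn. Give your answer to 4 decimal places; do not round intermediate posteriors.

0.5981

Each posterior becomes the prior for the next update.
After a key feature='absent': P(species A) = 0.65·0.4000 / (0.65·0.4000 + 0.2·0.6000) ≈ 0.6842
After a behavioural cue='observed': P(species A) = 0.5·0.6842 / (0.5·0.6842 + 0.65·0.3158) ≈ 0.6250
After a behavioural cue='not observed': P(species A) = 0.5·0.6250 / (0.5·0.6250 + 0.35·0.3750) ≈ 0.7042
After a key feature='present': P(species A) = 0.35·0.7042 / (0.35·0.7042 + 0.8·0.2958) ≈ 0.5102
After a behavioural cue='not observed': P(species A) = 0.5·0.5102 / (0.5·0.5102 + 0.35·0.4898) ≈ 0.5981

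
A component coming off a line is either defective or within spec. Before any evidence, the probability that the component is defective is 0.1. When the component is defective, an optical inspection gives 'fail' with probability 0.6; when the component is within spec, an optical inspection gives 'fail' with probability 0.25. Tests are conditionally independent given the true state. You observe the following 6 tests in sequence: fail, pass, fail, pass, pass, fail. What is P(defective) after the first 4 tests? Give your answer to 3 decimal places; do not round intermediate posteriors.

0.154

After 'fail': P(defective) = 0.6·0.1000 / (0.6·0.1000 + 0.25·0.9000) ≈ 0.2105
After 'pass': P(defective) = 0.4·0.2105 / (0.4·0.2105 + 0.75·0.7895) ≈ 0.1245
After 'fail': P(defective) = 0.6·0.1245 / (0.6·0.1245 + 0.25·0.8755) ≈ 0.2545
After 'pass': P(defective) = 0.4·0.2545 / (0.4·0.2545 + 0.75·0.7455) ≈ 0.1540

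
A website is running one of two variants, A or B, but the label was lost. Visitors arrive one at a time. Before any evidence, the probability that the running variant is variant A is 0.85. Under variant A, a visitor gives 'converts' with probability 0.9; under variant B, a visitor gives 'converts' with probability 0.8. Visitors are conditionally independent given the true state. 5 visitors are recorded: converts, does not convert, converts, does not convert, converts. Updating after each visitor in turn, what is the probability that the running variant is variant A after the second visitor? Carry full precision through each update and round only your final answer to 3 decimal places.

After 'converts': P(A) = 0.9·0.8500 / (0.9·0.8500 + 0.8·0.1500) ≈ 0.8644
After 'does not convert': P(A) = 0.1·0.8644 / (0.1·0.8644 + 0.2·0.1356) ≈ 0.7612

0.761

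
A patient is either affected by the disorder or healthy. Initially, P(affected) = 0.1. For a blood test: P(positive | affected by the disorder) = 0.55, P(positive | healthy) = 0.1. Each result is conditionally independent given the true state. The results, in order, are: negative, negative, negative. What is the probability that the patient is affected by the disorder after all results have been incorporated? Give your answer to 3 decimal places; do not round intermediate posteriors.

After 'negative': P(affected) = 0.45·0.1000 / (0.45·0.1000 + 0.9·0.9000) ≈ 0.0526
After 'negative': P(affected) = 0.45·0.0526 / (0.45·0.0526 + 0.9·0.9474) ≈ 0.0270
After 'negative': P(affected) = 0.45·0.0270 / (0.45·0.0270 + 0.9·0.9730) ≈ 0.0137

0.014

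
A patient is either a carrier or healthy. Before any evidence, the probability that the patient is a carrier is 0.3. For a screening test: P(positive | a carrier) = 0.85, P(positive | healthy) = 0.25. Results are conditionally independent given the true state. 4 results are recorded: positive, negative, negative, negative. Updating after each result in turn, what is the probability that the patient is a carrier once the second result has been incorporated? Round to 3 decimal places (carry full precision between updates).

0.226

After 'positive': P(carrier) = 0.85·0.3000 / (0.85·0.3000 + 0.25·0.7000) ≈ 0.5930
After 'negative': P(carrier) = 0.15·0.5930 / (0.15·0.5930 + 0.75·0.4070) ≈ 0.2257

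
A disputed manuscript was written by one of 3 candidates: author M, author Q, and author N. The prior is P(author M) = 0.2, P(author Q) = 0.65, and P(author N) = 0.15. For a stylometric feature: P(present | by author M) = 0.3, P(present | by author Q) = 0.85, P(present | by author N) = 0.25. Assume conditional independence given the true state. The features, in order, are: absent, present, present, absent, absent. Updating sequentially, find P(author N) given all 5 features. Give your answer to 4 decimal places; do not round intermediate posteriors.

After 'absent': normaliser = 0.7·0.2000 + 0.15·0.6500 + 0.75·0.1500; P(author M) ≈ 0.4000, P(author Q) ≈ 0.2786, P(author N) ≈ 0.3214
After 'present': normaliser = 0.3·0.4000 + 0.85·0.2786 + 0.25·0.3214; P(author M) ≈ 0.2745, P(author Q) ≈ 0.5417, P(author N) ≈ 0.1838
After 'present': normaliser = 0.3·0.2745 + 0.85·0.5417 + 0.25·0.1838; P(author M) ≈ 0.1399, P(author Q) ≈ 0.7821, P(author N) ≈ 0.0781
After 'absent': normaliser = 0.7·0.1399 + 0.15·0.7821 + 0.75·0.0781; P(author M) ≈ 0.3577, P(author Q) ≈ 0.4285, P(author N) ≈ 0.2138
After 'absent': normaliser = 0.7·0.3577 + 0.15·0.4285 + 0.75·0.2138; P(author M) ≈ 0.5271, P(author Q) ≈ 0.1353, P(author N) ≈ 0.3376

0.3376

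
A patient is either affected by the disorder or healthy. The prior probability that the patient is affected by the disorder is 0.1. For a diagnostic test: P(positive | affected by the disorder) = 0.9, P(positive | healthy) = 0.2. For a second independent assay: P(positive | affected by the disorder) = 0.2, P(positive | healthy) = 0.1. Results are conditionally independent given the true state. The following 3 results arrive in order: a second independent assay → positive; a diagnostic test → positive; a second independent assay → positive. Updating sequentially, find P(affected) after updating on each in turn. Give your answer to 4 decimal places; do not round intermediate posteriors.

0.6667

After a second independent assay='positive': P(affected) = 0.2·0.1000 / (0.2·0.1000 + 0.1·0.9000) ≈ 0.1818
After a diagnostic test='positive': P(affected) = 0.9·0.1818 / (0.9·0.1818 + 0.2·0.8182) ≈ 0.5000
After a second independent assay='positive': P(affected) = 0.2·0.5000 / (0.2·0.5000 + 0.1·0.5000) ≈ 0.6667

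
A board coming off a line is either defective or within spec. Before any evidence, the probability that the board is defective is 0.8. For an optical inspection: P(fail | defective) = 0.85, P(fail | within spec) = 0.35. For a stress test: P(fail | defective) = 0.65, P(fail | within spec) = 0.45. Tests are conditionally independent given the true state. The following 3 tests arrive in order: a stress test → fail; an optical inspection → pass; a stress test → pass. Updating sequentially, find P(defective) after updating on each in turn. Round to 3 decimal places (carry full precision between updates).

After a stress test='fail': P(defective) = 0.65·0.8000 / (0.65·0.8000 + 0.45·0.2000) ≈ 0.8525
After an optical inspection='pass': P(defective) = 0.15·0.8525 / (0.15·0.8525 + 0.65·0.1475) ≈ 0.5714
After a stress test='pass': P(defective) = 0.35·0.5714 / (0.35·0.5714 + 0.55·0.4286) ≈ 0.4590

0.459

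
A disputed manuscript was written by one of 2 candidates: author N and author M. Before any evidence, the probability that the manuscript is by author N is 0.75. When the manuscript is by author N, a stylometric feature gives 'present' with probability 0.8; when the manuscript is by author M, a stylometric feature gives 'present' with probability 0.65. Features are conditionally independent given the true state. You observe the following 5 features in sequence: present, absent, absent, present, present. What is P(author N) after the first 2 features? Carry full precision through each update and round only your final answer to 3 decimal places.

0.678

After 'present': P(author N) = 0.8·0.7500 / (0.8·0.7500 + 0.65·0.2500) ≈ 0.7869
After 'absent': P(author N) = 0.2·0.7869 / (0.2·0.7869 + 0.35·0.2131) ≈ 0.6784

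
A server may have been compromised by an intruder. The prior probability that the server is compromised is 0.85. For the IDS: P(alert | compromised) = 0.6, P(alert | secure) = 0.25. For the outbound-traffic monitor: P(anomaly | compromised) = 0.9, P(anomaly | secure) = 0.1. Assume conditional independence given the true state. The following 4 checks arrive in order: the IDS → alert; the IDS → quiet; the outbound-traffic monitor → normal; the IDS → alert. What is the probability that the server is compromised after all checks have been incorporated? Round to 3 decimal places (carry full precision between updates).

0.659

After the IDS='alert': P(compromised) = 0.6·0.8500 / (0.6·0.8500 + 0.25·0.1500) ≈ 0.9315
After the IDS='quiet': P(compromised) = 0.4·0.9315 / (0.4·0.9315 + 0.75·0.0685) ≈ 0.8788
After the outbound-traffic monitor='normal': P(compromised) = 0.1·0.8788 / (0.1·0.8788 + 0.9·0.1212) ≈ 0.4463
After the IDS='alert': P(compromised) = 0.6·0.4463 / (0.6·0.4463 + 0.25·0.5537) ≈ 0.6592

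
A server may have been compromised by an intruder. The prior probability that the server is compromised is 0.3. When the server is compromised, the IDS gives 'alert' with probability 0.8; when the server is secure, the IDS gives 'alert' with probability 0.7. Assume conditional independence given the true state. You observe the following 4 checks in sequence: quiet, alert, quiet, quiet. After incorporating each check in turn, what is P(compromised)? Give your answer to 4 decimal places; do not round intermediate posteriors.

0.1267

After 'quiet': P(compromised) = 0.2·0.3000 / (0.2·0.3000 + 0.3·0.7000) ≈ 0.2222
After 'alert': P(compromised) = 0.8·0.2222 / (0.8·0.2222 + 0.7·0.7778) ≈ 0.2462
After 'quiet': P(compromised) = 0.2·0.2462 / (0.2·0.2462 + 0.3·0.7538) ≈ 0.1788
After 'quiet': P(compromised) = 0.2·0.1788 / (0.2·0.1788 + 0.3·0.8212) ≈ 0.1267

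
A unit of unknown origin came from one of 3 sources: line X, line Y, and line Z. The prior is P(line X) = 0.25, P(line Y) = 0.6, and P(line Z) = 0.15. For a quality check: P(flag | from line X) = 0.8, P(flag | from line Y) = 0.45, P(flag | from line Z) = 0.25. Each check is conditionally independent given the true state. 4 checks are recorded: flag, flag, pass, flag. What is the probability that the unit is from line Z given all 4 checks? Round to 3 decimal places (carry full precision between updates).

0.031

After 'flag': normaliser = 0.8·0.2500 + 0.45·0.6000 + 0.25·0.1500; P(line X) ≈ 0.3941, P(line Y) ≈ 0.5320, P(line Z) ≈ 0.0739
After 'flag': normaliser = 0.8·0.3941 + 0.45·0.5320 + 0.25·0.0739; P(line X) ≈ 0.5501, P(line Y) ≈ 0.4177, P(line Z) ≈ 0.0322
After 'pass': normaliser = 0.2·0.5501 + 0.55·0.4177 + 0.75·0.0322; P(line X) ≈ 0.3023, P(line Y) ≈ 0.6313, P(line Z) ≈ 0.0664
After 'flag': normaliser = 0.8·0.3023 + 0.45·0.6313 + 0.25·0.0664; P(line X) ≈ 0.4458, P(line Y) ≈ 0.5236, P(line Z) ≈ 0.0306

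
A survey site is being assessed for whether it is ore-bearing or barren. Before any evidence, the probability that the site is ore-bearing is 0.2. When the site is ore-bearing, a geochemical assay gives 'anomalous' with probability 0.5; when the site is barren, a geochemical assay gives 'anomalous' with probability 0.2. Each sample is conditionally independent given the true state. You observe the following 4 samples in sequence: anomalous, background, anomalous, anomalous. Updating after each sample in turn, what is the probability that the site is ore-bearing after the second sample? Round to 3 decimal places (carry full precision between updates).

After 'anomalous': P(ore) = 0.5·0.2000 / (0.5·0.2000 + 0.2·0.8000) ≈ 0.3846
After 'background': P(ore) = 0.5·0.3846 / (0.5·0.3846 + 0.8·0.6154) ≈ 0.2809

0.281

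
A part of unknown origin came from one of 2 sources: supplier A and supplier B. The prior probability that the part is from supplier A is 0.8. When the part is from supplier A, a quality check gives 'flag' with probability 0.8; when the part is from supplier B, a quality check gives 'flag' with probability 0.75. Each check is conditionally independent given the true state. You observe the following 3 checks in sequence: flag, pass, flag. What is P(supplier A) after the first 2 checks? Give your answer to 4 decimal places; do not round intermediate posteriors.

0.7734

After 'flag': P(supplier A) = 0.8·0.8000 / (0.8·0.8000 + 0.75·0.2000) ≈ 0.8101
After 'pass': P(supplier A) = 0.2·0.8101 / (0.2·0.8101 + 0.25·0.1899) ≈ 0.7734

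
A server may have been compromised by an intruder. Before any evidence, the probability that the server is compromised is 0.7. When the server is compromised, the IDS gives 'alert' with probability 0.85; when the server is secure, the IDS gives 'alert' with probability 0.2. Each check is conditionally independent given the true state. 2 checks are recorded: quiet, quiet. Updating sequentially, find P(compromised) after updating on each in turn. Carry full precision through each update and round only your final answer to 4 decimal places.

Apply Bayes' rule sequentially, carrying P(compromised) forward.
After 'quiet': P(compromised) = 0.15·0.7000 / (0.15·0.7000 + 0.8·0.3000) ≈ 0.3043
After 'quiet': P(compromised) = 0.15·0.3043 / (0.15·0.3043 + 0.8·0.6957) ≈ 0.0758

0.0758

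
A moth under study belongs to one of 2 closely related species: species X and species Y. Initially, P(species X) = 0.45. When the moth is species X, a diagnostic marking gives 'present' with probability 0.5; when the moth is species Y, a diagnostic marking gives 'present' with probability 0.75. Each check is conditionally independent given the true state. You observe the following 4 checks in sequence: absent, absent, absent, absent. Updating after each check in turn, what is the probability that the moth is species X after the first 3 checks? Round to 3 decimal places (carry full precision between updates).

0.867

Apply Bayes' rule sequentially, carrying P(species X) forward.
After 'absent': P(species X) = 0.5·0.4500 / (0.5·0.4500 + 0.25·0.5500) ≈ 0.6207
After 'absent': P(species X) = 0.5·0.6207 / (0.5·0.6207 + 0.25·0.3793) ≈ 0.7660
After 'absent': P(species X) = 0.5·0.7660 / (0.5·0.7660 + 0.25·0.2340) ≈ 0.8675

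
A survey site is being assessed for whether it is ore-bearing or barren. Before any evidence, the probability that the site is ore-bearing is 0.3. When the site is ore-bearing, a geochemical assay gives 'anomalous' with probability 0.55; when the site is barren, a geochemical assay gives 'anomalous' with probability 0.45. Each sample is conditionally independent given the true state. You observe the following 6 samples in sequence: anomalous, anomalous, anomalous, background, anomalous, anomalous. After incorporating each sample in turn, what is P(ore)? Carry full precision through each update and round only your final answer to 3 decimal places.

0.489

After 'anomalous': P(ore) = 0.55·0.3000 / (0.55·0.3000 + 0.45·0.7000) ≈ 0.3438
After 'anomalous': P(ore) = 0.55·0.3438 / (0.55·0.3438 + 0.45·0.6562) ≈ 0.3903
After 'anomalous': P(ore) = 0.55·0.3903 / (0.55·0.3903 + 0.45·0.6097) ≈ 0.4390
After 'background': P(ore) = 0.45·0.4390 / (0.45·0.4390 + 0.55·0.5610) ≈ 0.3903
After 'anomalous': P(ore) = 0.55·0.3903 / (0.55·0.3903 + 0.45·0.6097) ≈ 0.4390
After 'anomalous': P(ore) = 0.55·0.4390 / (0.55·0.4390 + 0.45·0.5610) ≈ 0.4888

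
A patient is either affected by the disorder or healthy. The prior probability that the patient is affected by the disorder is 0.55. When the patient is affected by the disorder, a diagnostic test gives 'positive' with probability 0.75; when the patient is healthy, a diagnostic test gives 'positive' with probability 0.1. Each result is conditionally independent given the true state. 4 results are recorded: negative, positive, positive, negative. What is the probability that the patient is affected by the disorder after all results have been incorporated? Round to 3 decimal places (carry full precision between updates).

After 'negative': P(affected) = 0.25·0.5500 / (0.25·0.5500 + 0.9·0.4500) ≈ 0.2535
After 'positive': P(affected) = 0.75·0.2535 / (0.75·0.2535 + 0.1·0.7465) ≈ 0.7180
After 'positive': P(affected) = 0.75·0.7180 / (0.75·0.7180 + 0.1·0.2820) ≈ 0.9502
After 'negative': P(affected) = 0.25·0.9502 / (0.25·0.9502 + 0.9·0.0498) ≈ 0.8414

0.841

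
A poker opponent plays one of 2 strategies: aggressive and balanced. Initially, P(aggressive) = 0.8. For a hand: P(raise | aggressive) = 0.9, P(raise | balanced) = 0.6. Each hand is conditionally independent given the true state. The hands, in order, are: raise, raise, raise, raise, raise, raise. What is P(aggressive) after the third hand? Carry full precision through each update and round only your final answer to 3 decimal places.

0.931

After 'raise': P(aggressive) = 0.9·0.8000 / (0.9·0.8000 + 0.6·0.2000) ≈ 0.8571
After 'raise': P(aggressive) = 0.9·0.8571 / (0.9·0.8571 + 0.6·0.1429) ≈ 0.9000
After 'raise': P(aggressive) = 0.9·0.9000 / (0.9·0.9000 + 0.6·0.1000) ≈ 0.9310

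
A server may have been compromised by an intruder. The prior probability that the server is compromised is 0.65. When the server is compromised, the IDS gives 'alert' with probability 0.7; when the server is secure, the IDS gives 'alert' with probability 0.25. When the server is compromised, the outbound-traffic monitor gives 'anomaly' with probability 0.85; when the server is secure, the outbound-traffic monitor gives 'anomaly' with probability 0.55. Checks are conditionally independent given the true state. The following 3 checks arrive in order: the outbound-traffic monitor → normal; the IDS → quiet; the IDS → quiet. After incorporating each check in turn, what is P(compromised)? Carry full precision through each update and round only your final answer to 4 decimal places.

After the outbound-traffic monitor='normal': P(compromised) = 0.15·0.6500 / (0.15·0.6500 + 0.45·0.3500) ≈ 0.3824
After the IDS='quiet': P(compromised) = 0.3·0.3824 / (0.3·0.3824 + 0.75·0.6176) ≈ 0.1985
After the IDS='quiet': P(compromised) = 0.3·0.1985 / (0.3·0.1985 + 0.75·0.8015) ≈ 0.0901

0.0901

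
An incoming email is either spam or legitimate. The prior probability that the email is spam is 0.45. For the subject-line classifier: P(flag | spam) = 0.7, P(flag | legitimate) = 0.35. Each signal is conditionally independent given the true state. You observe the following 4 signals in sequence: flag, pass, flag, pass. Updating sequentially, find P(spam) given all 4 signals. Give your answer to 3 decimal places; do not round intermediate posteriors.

0.411

After 'flag': P(spam) = 0.7·0.4500 / (0.7·0.4500 + 0.35·0.5500) ≈ 0.6207
After 'pass': P(spam) = 0.3·0.6207 / (0.3·0.6207 + 0.65·0.3793) ≈ 0.4303
After 'flag': P(spam) = 0.7·0.4303 / (0.7·0.4303 + 0.35·0.5697) ≈ 0.6017
After 'pass': P(spam) = 0.3·0.6017 / (0.3·0.6017 + 0.65·0.3983) ≈ 0.4108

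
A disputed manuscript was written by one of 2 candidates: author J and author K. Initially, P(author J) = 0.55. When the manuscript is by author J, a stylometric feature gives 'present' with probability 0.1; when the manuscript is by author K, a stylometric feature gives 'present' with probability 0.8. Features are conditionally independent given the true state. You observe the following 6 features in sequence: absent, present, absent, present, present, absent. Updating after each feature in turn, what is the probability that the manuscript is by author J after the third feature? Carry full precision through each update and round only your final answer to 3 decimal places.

Apply Bayes' rule sequentially, carrying P(author J) forward.
After 'absent': P(author J) = 0.9·0.5500 / (0.9·0.5500 + 0.2·0.4500) ≈ 0.8462
After 'present': P(author J) = 0.1·0.8462 / (0.1·0.8462 + 0.8·0.1538) ≈ 0.4074
After 'absent': P(author J) = 0.9·0.4074 / (0.9·0.4074 + 0.2·0.5926) ≈ 0.7557

0.756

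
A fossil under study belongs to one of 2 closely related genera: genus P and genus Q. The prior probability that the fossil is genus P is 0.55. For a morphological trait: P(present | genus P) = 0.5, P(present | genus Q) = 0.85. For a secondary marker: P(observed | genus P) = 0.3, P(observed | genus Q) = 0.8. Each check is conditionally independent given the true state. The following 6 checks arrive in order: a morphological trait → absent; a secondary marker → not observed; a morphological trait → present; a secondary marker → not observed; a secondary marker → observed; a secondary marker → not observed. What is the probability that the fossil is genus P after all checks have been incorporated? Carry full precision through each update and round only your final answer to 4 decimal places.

After a morphological trait='absent': P(genus P) = 0.5·0.5500 / (0.5·0.5500 + 0.15·0.4500) ≈ 0.8029
After a secondary marker='not observed': P(genus P) = 0.7·0.8029 / (0.7·0.8029 + 0.2·0.1971) ≈ 0.9345
After a morphological trait='present': P(genus P) = 0.5·0.9345 / (0.5·0.9345 + 0.85·0.0655) ≈ 0.8935
After a secondary marker='not observed': P(genus P) = 0.7·0.8935 / (0.7·0.8935 + 0.2·0.1065) ≈ 0.9671
After a secondary marker='observed': P(genus P) = 0.3·0.9671 / (0.3·0.9671 + 0.8·0.0329) ≈ 0.9167
After a secondary marker='not observed': P(genus P) = 0.7·0.9167 / (0.7·0.9167 + 0.2·0.0833) ≈ 0.9747

0.9747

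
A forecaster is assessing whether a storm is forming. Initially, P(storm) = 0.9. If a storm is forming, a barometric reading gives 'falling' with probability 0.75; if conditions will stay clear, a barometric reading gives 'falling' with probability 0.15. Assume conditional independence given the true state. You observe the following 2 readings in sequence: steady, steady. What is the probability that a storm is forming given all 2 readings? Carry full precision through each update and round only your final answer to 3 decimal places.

0.438

After 'steady': P(storm) = 0.25·0.9000 / (0.25·0.9000 + 0.85·0.1000) ≈ 0.7258
After 'steady': P(storm) = 0.25·0.7258 / (0.25·0.7258 + 0.85·0.2742) ≈ 0.4377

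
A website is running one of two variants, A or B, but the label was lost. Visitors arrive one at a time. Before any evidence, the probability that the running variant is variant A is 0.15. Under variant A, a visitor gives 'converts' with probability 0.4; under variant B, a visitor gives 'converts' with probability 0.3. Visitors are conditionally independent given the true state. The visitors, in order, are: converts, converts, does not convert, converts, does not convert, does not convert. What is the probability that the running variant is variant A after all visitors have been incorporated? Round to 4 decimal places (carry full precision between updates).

Each posterior becomes the prior for the next update.
After 'converts': P(A) = 0.4·0.1500 / (0.4·0.1500 + 0.3·0.8500) ≈ 0.1905
After 'converts': P(A) = 0.4·0.1905 / (0.4·0.1905 + 0.3·0.8095) ≈ 0.2388
After 'does not convert': P(A) = 0.6·0.2388 / (0.6·0.2388 + 0.7·0.7612) ≈ 0.2119
After 'converts': P(A) = 0.4·0.2119 / (0.4·0.2119 + 0.3·0.7881) ≈ 0.2639
After 'does not convert': P(A) = 0.6·0.2639 / (0.6·0.2639 + 0.7·0.7361) ≈ 0.2351
After 'does not convert': P(A) = 0.6·0.2351 / (0.6·0.2351 + 0.7·0.7649) ≈ 0.2085

0.2085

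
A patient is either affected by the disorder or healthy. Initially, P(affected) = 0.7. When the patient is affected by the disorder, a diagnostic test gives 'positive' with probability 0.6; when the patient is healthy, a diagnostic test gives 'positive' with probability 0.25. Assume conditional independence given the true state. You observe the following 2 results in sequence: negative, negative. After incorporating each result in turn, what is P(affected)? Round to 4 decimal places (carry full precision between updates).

Each posterior becomes the prior for the next update.
After 'negative': P(affected) = 0.4·0.7000 / (0.4·0.7000 + 0.75·0.3000) ≈ 0.5545
After 'negative': P(affected) = 0.4·0.5545 / (0.4·0.5545 + 0.75·0.4455) ≈ 0.3989

0.3989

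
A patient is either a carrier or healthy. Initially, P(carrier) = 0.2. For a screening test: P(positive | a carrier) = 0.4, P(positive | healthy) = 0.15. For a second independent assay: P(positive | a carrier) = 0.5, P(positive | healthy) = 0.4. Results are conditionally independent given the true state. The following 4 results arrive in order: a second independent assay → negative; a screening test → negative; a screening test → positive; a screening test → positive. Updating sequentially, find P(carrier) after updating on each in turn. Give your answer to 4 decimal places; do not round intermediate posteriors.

After a second independent assay='negative': P(carrier) = 0.5·0.2000 / (0.5·0.2000 + 0.6·0.8000) ≈ 0.1724
After a screening test='negative': P(carrier) = 0.6·0.1724 / (0.6·0.1724 + 0.85·0.8276) ≈ 0.1282
After a screening test='positive': P(carrier) = 0.4·0.1282 / (0.4·0.1282 + 0.15·0.8718) ≈ 0.2817
After a screening test='positive': P(carrier) = 0.4·0.2817 / (0.4·0.2817 + 0.15·0.7183) ≈ 0.5112

0.5112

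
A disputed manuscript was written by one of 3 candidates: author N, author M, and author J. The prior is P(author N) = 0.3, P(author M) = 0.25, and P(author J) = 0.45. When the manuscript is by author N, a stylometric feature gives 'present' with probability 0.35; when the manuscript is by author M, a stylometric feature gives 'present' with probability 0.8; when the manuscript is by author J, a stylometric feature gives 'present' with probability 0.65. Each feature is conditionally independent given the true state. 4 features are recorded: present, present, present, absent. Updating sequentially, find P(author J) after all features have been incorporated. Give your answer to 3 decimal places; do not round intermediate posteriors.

0.560

After 'present': normaliser = 0.35·0.3000 + 0.8·0.2500 + 0.65·0.4500; P(author N) ≈ 0.1757, P(author M) ≈ 0.3347, P(author J) ≈ 0.4895
After 'present': normaliser = 0.35·0.1757 + 0.8·0.3347 + 0.65·0.4895; P(author N) ≈ 0.0950, P(author M) ≈ 0.4136, P(author J) ≈ 0.4914
After 'present': normaliser = 0.35·0.0950 + 0.8·0.4136 + 0.65·0.4914; P(author N) ≈ 0.0486, P(author M) ≈ 0.4840, P(author J) ≈ 0.4673
After 'absent': normaliser = 0.65·0.0486 + 0.2·0.4840 + 0.35·0.4673; P(author N) ≈ 0.1083, P(author M) ≈ 0.3315, P(author J) ≈ 0.5602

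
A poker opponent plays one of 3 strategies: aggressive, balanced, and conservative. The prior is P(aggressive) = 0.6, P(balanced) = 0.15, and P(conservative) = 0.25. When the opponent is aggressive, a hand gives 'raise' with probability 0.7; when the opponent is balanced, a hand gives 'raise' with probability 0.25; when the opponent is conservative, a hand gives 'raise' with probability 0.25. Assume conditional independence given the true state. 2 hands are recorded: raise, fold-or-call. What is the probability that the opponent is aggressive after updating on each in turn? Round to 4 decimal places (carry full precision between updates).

0.6269

After 'raise': normaliser = 0.7·0.6000 + 0.25·0.1500 + 0.25·0.2500; P(aggressive) ≈ 0.8077, P(balanced) ≈ 0.0721, P(conservative) ≈ 0.1202
After 'fold-or-call': normaliser = 0.3·0.8077 + 0.75·0.0721 + 0.75·0.1202; P(aggressive) ≈ 0.6269, P(balanced) ≈ 0.1399, P(conservative) ≈ 0.2332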